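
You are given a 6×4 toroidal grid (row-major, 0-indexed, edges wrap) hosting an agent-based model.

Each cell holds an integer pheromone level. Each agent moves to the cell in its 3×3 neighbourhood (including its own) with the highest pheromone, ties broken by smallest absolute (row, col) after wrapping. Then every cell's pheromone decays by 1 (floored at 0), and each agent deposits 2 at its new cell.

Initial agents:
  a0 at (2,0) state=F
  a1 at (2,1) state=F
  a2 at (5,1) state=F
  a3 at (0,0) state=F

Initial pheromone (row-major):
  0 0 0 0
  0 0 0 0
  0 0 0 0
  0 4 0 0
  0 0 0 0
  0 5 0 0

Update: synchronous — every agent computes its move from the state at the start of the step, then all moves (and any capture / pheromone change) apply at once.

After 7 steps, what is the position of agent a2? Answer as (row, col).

t=1: a0@(3,1) a1@(3,1) a2@(5,1) a3@(5,1) | pheromone: 0 0 0 0 / 0 0 0 0 / 0 0 0 0 / 0 7 0 0 / 0 0 0 0 / 0 8 0 0
t=2: a0@(3,1) a1@(3,1) a2@(5,1) a3@(5,1) | pheromone: 0 0 0 0 / 0 0 0 0 / 0 0 0 0 / 0 10 0 0 / 0 0 0 0 / 0 11 0 0
t=3: a0@(3,1) a1@(3,1) a2@(5,1) a3@(5,1) | pheromone: 0 0 0 0 / 0 0 0 0 / 0 0 0 0 / 0 13 0 0 / 0 0 0 0 / 0 14 0 0
t=4: a0@(3,1) a1@(3,1) a2@(5,1) a3@(5,1) | pheromone: 0 0 0 0 / 0 0 0 0 / 0 0 0 0 / 0 16 0 0 / 0 0 0 0 / 0 17 0 0
t=5: a0@(3,1) a1@(3,1) a2@(5,1) a3@(5,1) | pheromone: 0 0 0 0 / 0 0 0 0 / 0 0 0 0 / 0 19 0 0 / 0 0 0 0 / 0 20 0 0
t=6: a0@(3,1) a1@(3,1) a2@(5,1) a3@(5,1) | pheromone: 0 0 0 0 / 0 0 0 0 / 0 0 0 0 / 0 22 0 0 / 0 0 0 0 / 0 23 0 0
t=7: a0@(3,1) a1@(3,1) a2@(5,1) a3@(5,1) | pheromone: 0 0 0 0 / 0 0 0 0 / 0 0 0 0 / 0 25 0 0 / 0 0 0 0 / 0 26 0 0

(5, 1)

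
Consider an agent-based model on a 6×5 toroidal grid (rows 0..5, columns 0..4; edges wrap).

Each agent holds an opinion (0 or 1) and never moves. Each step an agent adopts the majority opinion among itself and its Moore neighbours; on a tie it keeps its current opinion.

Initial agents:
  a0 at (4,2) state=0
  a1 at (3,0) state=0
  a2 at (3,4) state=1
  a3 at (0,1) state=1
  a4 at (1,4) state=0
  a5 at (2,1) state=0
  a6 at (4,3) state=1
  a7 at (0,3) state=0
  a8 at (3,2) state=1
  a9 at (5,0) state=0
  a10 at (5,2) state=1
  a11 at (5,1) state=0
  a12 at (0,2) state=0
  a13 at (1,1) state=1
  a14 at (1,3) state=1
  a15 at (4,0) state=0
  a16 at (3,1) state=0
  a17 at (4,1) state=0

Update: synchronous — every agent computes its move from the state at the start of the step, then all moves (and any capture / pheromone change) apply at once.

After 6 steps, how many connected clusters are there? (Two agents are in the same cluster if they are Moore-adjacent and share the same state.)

t=1: a0@(4,2):0 a1@(3,0):0 a2@(3,4):1 a3@(0,1):1 a4@(1,4):0 a5@(2,1):0 a6@(4,3):1 a7@(0,3):0 a8@(3,2):0 a9@(5,0):0 a10@(5,2):0 a11@(5,1):0 a12@(0,2):1 a13@(1,1):1 a14@(1,3):0 a15@(4,0):0 a16@(3,1):0 a17@(4,1):0
t=2: a0@(4,2):0 a1@(3,0):0 a2@(3,4):1 a3@(0,1):1 a4@(1,4):0 a5@(2,1):0 a6@(4,3):0 a7@(0,3):0 a8@(3,2):0 a9@(5,0):0 a10@(5,2):0 a11@(5,1):0 a12@(0,2):0 a13@(1,1):1 a14@(1,3):0 a15@(4,0):0 a16@(3,1):0 a17@(4,1):0
t=3: a0@(4,2):0 a1@(3,0):0 a2@(3,4):0 a3@(0,1):0 a4@(1,4):0 a5@(2,1):0 a6@(4,3):0 a7@(0,3):0 a8@(3,2):0 a9@(5,0):0 a10@(5,2):0 a11@(5,1):0 a12@(0,2):0 a13@(1,1):1 a14@(1,3):0 a15@(4,0):0 a16@(3,1):0 a17@(4,1):0
t=4: a0@(4,2):0 a1@(3,0):0 a2@(3,4):0 a3@(0,1):0 a4@(1,4):0 a5@(2,1):0 a6@(4,3):0 a7@(0,3):0 a8@(3,2):0 a9@(5,0):0 a10@(5,2):0 a11@(5,1):0 a12@(0,2):0 a13@(1,1):0 a14@(1,3):0 a15@(4,0):0 a16@(3,1):0 a17@(4,1):0
t=5: (unchanged — steady state)

1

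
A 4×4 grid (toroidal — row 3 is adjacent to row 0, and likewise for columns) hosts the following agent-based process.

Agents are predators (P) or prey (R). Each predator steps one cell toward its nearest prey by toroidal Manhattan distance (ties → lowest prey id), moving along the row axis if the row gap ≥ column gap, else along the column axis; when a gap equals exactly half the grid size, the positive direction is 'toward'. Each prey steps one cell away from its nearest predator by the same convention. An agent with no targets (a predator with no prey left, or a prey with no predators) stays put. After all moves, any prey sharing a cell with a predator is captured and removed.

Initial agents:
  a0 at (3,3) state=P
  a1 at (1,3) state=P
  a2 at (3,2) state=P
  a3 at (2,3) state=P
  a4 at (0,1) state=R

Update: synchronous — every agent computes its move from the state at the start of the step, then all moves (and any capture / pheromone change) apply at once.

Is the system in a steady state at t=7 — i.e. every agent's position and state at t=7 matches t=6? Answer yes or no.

yes

t=1: a0@(3,0):P a1@(1,0):P a2@(0,2):P a3@(3,3):P a4@(1,1):R
t=2: a0@(0,0):P a1@(1,1):P a2@(1,2):P a3@(0,3):P
t=3: (unchanged — steady state)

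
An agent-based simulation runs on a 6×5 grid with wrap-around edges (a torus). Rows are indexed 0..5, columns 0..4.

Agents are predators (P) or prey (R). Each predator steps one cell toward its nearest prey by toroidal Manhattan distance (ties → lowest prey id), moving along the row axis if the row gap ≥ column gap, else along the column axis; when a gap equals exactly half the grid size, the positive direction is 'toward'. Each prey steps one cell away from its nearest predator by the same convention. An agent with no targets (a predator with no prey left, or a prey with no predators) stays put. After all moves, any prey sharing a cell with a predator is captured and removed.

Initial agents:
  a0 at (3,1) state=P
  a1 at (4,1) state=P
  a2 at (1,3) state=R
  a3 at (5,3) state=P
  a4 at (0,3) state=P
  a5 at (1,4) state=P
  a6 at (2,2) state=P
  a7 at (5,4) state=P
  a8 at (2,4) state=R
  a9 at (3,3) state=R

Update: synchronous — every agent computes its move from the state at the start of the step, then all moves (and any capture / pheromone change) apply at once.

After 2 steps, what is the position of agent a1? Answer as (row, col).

t=1: a0@(3,2):P a1@(4,2):P a2@(2,3):R a3@(0,3):P a4@(1,3):P a5@(1,3):P a6@(1,2):P a7@(0,4):P a8@(3,4):R a9@(3,4):R
t=2: a0@(2,2):P a1@(3,2):P a2@(3,3):R a3@(1,3):P a4@(2,3):P a5@(2,3):P a6@(2,2):P a7@(1,4):P a8@(3,0):R a9@(3,0):R

(3, 2)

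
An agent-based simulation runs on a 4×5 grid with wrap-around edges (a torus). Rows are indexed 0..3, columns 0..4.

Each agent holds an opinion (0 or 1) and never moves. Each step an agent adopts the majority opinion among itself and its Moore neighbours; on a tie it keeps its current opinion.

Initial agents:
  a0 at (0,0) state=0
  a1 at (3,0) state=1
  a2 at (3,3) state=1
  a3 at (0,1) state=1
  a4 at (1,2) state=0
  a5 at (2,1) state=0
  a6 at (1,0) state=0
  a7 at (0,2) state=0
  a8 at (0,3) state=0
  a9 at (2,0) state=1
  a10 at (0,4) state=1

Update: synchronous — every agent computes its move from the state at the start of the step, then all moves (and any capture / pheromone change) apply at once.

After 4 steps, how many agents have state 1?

t=1: a0@(0,0):1 a1@(3,0):1 a2@(3,3):1 a3@(0,1):0 a4@(1,2):0 a5@(2,1):0 a6@(1,0):0 a7@(0,2):0 a8@(0,3):0 a9@(2,0):1 a10@(0,4):1
t=2: (unchanged — steady state)

5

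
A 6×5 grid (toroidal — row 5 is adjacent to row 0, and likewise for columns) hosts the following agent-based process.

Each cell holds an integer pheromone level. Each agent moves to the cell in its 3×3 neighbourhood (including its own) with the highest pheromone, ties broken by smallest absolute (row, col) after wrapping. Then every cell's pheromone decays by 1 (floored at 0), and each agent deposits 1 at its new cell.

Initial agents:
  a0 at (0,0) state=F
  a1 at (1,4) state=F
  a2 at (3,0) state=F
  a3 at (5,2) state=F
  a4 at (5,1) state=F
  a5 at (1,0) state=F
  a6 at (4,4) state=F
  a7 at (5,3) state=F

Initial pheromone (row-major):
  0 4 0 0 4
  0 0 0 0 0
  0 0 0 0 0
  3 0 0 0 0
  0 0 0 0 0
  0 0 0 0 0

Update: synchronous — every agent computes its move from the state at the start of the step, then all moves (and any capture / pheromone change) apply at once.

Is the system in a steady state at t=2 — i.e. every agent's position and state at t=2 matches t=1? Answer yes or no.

yes

t=1: a0@(0,1) a1@(0,4) a2@(3,0) a3@(0,1) a4@(0,1) a5@(0,1) a6@(3,0) a7@(0,4) | pheromone: 0 7 0 0 5 / 0 0 0 0 0 / 0 0 0 0 0 / 4 0 0 0 0 / 0 0 0 0 0 / 0 0 0 0 0
t=2: a0@(0,1) a1@(0,4) a2@(3,0) a3@(0,1) a4@(0,1) a5@(0,1) a6@(3,0) a7@(0,4) | pheromone: 0 10 0 0 6 / 0 0 0 0 0 / 0 0 0 0 0 / 5 0 0 0 0 / 0 0 0 0 0 / 0 0 0 0 0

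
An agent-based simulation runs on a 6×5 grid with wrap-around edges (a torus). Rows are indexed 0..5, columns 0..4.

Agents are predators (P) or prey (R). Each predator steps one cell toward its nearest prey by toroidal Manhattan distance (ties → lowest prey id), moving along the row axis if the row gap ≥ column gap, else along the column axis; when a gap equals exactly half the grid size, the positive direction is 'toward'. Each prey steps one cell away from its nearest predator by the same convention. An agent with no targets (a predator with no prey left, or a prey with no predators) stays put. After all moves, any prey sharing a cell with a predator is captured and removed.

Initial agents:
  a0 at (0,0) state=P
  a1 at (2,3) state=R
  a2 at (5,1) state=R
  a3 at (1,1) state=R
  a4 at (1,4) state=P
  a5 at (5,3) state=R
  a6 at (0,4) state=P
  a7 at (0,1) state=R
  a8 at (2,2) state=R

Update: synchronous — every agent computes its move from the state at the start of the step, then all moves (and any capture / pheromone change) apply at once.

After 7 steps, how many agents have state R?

6

t=1: a0@(0,1):P a1@(3,3):R a2@(4,1):R a3@(2,1):R a4@(2,4):P a5@(4,3):R a6@(5,4):P a7@(0,2):R a8@(2,1):R
t=2: a0@(0,2):P a1@(4,3):R a2@(3,1):R a3@(3,1):R a4@(3,4):P a5@(3,3):R a6@(4,4):P a7@(0,3):R a8@(3,1):R
t=3: a0@(0,3):P a1@(4,2):R a2@(3,2):R a3@(3,2):R a4@(3,3):P a5@(3,2):R a6@(4,3):P a7@(0,4):R a8@(3,2):R
t=4: a0@(0,4):P a1@(4,1):R a2@(3,1):R a3@(3,1):R a4@(3,2):P a5@(3,1):R a6@(4,2):P a7@(0,0):R a8@(3,1):R
t=5: a0@(0,0):P a1@(4,0):R a2@(3,0):R a3@(3,0):R a4@(3,1):P a5@(3,0):R a6@(4,1):P a7@(0,1):R a8@(3,0):R
t=6: a0@(0,1):P a1@(4,4):R a2@(3,4):R a3@(3,4):R a4@(3,0):P a5@(3,4):R a6@(4,0):P a7@(0,2):R a8@(3,4):R
t=7: a0@(0,2):P a1@(4,3):R a2@(3,3):R a3@(3,3):R a4@(3,4):P a5@(3,3):R a6@(4,4):P a7@(0,3):R a8@(3,3):R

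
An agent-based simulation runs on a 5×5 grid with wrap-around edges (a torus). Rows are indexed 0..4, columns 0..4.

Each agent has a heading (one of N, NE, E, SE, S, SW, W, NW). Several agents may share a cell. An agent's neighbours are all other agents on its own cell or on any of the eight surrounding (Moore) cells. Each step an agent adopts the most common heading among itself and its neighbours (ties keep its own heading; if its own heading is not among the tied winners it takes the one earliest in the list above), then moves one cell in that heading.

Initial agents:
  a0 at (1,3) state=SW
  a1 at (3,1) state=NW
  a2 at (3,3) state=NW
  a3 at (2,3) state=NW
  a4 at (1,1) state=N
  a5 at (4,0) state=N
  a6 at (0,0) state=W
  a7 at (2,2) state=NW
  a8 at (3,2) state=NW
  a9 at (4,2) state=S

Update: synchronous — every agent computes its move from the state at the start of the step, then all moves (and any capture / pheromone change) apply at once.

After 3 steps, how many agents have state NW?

t=1: a0@(0,2):NW a1@(2,0):NW a2@(2,2):NW a3@(1,2):NW a4@(0,1):N a5@(3,0):N a6@(4,0):N a7@(1,1):NW a8@(2,1):NW a9@(3,1):NW
t=2: a0@(4,1):NW a1@(1,4):NW a2@(1,1):NW a3@(0,1):NW a4@(4,0):NW a5@(2,4):NW a6@(3,0):N a7@(0,0):NW a8@(1,0):NW a9@(2,0):NW
t=3: a0@(3,0):NW a1@(0,3):NW a2@(0,0):NW a3@(4,0):NW a4@(3,4):NW a5@(1,3):NW a6@(2,4):NW a7@(4,4):NW a8@(0,4):NW a9@(1,4):NW

10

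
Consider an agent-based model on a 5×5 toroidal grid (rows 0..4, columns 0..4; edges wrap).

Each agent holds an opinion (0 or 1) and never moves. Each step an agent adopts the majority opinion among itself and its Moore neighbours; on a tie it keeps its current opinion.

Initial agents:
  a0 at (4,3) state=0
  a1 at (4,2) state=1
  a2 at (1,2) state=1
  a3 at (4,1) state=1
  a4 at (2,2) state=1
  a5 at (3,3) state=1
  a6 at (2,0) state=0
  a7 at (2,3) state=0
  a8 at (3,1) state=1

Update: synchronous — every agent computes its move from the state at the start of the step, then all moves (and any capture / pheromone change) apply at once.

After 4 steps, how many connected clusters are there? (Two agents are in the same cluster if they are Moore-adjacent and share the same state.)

2

t=1: a0@(4,3):1 a1@(4,2):1 a2@(1,2):1 a3@(4,1):1 a4@(2,2):1 a5@(3,3):1 a6@(2,0):0 a7@(2,3):1 a8@(3,1):1
t=2: (unchanged — steady state)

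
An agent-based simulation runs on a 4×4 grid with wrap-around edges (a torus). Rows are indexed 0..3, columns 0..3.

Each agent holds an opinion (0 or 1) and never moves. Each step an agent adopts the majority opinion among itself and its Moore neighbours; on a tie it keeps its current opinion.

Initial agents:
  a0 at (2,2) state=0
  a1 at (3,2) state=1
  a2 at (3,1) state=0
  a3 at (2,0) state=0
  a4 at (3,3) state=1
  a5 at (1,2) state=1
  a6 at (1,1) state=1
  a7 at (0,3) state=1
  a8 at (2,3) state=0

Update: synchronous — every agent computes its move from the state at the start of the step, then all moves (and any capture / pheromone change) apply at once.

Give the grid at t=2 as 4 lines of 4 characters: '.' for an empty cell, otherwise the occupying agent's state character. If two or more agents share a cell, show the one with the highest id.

...1
.11.
0.11
.011

t=1: a0@(2,2):1 a1@(3,2):1 a2@(3,1):0 a3@(2,0):0 a4@(3,3):1 a5@(1,2):1 a6@(1,1):1 a7@(0,3):1 a8@(2,3):0
t=2: a0@(2,2):1 a1@(3,2):1 a2@(3,1):0 a3@(2,0):0 a4@(3,3):1 a5@(1,2):1 a6@(1,1):1 a7@(0,3):1 a8@(2,3):1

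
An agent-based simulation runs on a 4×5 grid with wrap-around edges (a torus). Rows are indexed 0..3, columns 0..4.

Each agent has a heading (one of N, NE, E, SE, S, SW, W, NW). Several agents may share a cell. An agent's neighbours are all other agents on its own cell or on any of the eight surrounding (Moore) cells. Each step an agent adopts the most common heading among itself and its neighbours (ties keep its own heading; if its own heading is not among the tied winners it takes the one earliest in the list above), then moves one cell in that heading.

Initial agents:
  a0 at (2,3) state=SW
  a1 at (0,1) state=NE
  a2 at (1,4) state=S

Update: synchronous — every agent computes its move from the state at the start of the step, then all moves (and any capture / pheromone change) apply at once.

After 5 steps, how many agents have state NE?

t=1: a0@(3,2):SW a1@(3,2):NE a2@(2,4):S
t=2: a0@(0,1):SW a1@(2,3):NE a2@(3,4):S
t=3: a0@(1,0):SW a1@(1,4):NE a2@(0,4):S
t=4: a0@(2,4):SW a1@(0,0):NE a2@(1,4):S
t=5: a0@(3,3):SW a1@(3,1):NE a2@(2,4):S

1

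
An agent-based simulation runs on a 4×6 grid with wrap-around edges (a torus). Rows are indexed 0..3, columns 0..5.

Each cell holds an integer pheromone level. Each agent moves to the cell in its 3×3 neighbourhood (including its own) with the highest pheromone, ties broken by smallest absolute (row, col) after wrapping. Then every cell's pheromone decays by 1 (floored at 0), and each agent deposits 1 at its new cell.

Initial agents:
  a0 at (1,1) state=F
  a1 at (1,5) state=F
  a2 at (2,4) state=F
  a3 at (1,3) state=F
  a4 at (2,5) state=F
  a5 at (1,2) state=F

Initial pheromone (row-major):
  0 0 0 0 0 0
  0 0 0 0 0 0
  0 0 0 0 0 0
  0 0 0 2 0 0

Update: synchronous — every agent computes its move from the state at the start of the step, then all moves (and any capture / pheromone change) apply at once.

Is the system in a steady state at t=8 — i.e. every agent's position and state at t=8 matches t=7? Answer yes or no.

yes

t=1: a0@(0,0) a1@(0,0) a2@(3,3) a3@(0,2) a4@(1,0) a5@(0,1) | pheromone: 2 1 1 0 0 0 / 1 0 0 0 0 0 / 0 0 0 0 0 0 / 0 0 0 2 0 0
t=2: a0@(0,0) a1@(0,0) a2@(3,3) a3@(3,3) a4@(0,0) a5@(0,0) | pheromone: 5 0 0 0 0 0 / 0 0 0 0 0 0 / 0 0 0 0 0 0 / 0 0 0 3 0 0
t=3: a0@(0,0) a1@(0,0) a2@(3,3) a3@(3,3) a4@(0,0) a5@(0,0) | pheromone: 8 0 0 0 0 0 / 0 0 0 0 0 0 / 0 0 0 0 0 0 / 0 0 0 4 0 0
t=4: a0@(0,0) a1@(0,0) a2@(3,3) a3@(3,3) a4@(0,0) a5@(0,0) | pheromone: 11 0 0 0 0 0 / 0 0 0 0 0 0 / 0 0 0 0 0 0 / 0 0 0 5 0 0
t=5: a0@(0,0) a1@(0,0) a2@(3,3) a3@(3,3) a4@(0,0) a5@(0,0) | pheromone: 14 0 0 0 0 0 / 0 0 0 0 0 0 / 0 0 0 0 0 0 / 0 0 0 6 0 0
t=6: a0@(0,0) a1@(0,0) a2@(3,3) a3@(3,3) a4@(0,0) a5@(0,0) | pheromone: 17 0 0 0 0 0 / 0 0 0 0 0 0 / 0 0 0 0 0 0 / 0 0 0 7 0 0
t=7: a0@(0,0) a1@(0,0) a2@(3,3) a3@(3,3) a4@(0,0) a5@(0,0) | pheromone: 20 0 0 0 0 0 / 0 0 0 0 0 0 / 0 0 0 0 0 0 / 0 0 0 8 0 0
t=8: a0@(0,0) a1@(0,0) a2@(3,3) a3@(3,3) a4@(0,0) a5@(0,0) | pheromone: 23 0 0 0 0 0 / 0 0 0 0 0 0 / 0 0 0 0 0 0 / 0 0 0 9 0 0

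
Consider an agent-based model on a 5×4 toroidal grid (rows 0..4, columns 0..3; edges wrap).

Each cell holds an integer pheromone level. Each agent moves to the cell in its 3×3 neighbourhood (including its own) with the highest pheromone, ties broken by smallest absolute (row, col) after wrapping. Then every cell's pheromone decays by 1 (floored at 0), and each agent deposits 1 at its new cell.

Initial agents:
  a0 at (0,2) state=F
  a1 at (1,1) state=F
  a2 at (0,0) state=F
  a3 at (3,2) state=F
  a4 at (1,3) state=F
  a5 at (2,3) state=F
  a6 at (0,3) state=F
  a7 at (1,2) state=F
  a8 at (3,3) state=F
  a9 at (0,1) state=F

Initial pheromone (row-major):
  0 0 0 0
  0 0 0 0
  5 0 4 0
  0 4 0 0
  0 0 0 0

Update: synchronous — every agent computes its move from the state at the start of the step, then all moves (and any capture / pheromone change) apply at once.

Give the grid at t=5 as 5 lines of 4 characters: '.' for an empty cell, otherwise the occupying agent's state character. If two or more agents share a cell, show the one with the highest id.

t=1: a0@(0,1) a1@(2,0) a2@(0,0) a3@(2,2) a4@(2,0) a5@(2,0) a6@(0,0) a7@(2,2) a8@(2,0) a9@(0,0) | pheromone: 3 1 0 0 / 0 0 0 0 / 8 0 5 0 / 0 3 0 0 / 0 0 0 0
t=2: a0@(0,0) a1@(2,0) a2@(0,0) a3@(2,2) a4@(2,0) a5@(2,0) a6@(0,0) a7@(2,2) a8@(2,0) a9@(0,0) | pheromone: 6 0 0 0 / 0 0 0 0 / 11 0 6 0 / 0 2 0 0 / 0 0 0 0
t=3: a0@(0,0) a1@(2,0) a2@(0,0) a3@(2,2) a4@(2,0) a5@(2,0) a6@(0,0) a7@(2,2) a8@(2,0) a9@(0,0) | pheromone: 9 0 0 0 / 0 0 0 0 / 14 0 7 0 / 0 1 0 0 / 0 0 0 0
t=4: a0@(0,0) a1@(2,0) a2@(0,0) a3@(2,2) a4@(2,0) a5@(2,0) a6@(0,0) a7@(2,2) a8@(2,0) a9@(0,0) | pheromone: 12 0 0 0 / 0 0 0 0 / 17 0 8 0 / 0 0 0 0 / 0 0 0 0
t=5: a0@(0,0) a1@(2,0) a2@(0,0) a3@(2,2) a4@(2,0) a5@(2,0) a6@(0,0) a7@(2,2) a8@(2,0) a9@(0,0) | pheromone: 15 0 0 0 / 0 0 0 0 / 20 0 9 0 / 0 0 0 0 / 0 0 0 0

F...
....
F.F.
....
....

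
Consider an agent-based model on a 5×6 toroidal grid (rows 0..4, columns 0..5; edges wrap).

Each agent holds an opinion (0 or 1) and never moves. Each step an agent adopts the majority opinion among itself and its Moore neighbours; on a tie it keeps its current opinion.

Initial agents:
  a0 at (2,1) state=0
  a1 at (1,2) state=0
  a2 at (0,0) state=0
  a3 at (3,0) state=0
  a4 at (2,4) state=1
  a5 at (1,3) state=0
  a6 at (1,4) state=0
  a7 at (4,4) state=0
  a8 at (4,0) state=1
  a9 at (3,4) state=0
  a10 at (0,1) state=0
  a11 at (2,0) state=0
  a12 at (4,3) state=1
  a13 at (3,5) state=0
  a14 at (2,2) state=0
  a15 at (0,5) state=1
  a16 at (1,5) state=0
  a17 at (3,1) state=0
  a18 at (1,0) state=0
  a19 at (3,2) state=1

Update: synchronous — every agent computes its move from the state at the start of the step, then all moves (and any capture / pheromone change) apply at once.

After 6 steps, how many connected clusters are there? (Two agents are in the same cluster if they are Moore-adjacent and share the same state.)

t=1: a0@(2,1):0 a1@(1,2):0 a2@(0,0):0 a3@(3,0):0 a4@(2,4):0 a5@(1,3):0 a6@(1,4):0 a7@(4,4):0 a8@(4,0):0 a9@(3,4):0 a10@(0,1):0 a11@(2,0):0 a12@(4,3):1 a13@(3,5):0 a14@(2,2):0 a15@(0,5):0 a16@(1,5):0 a17@(3,1):0 a18@(1,0):0 a19@(3,2):0
t=2: a0@(2,1):0 a1@(1,2):0 a2@(0,0):0 a3@(3,0):0 a4@(2,4):0 a5@(1,3):0 a6@(1,4):0 a7@(4,4):0 a8@(4,0):0 a9@(3,4):0 a10@(0,1):0 a11@(2,0):0 a12@(4,3):0 a13@(3,5):0 a14@(2,2):0 a15@(0,5):0 a16@(1,5):0 a17@(3,1):0 a18@(1,0):0 a19@(3,2):0
t=3: (unchanged — steady state)

1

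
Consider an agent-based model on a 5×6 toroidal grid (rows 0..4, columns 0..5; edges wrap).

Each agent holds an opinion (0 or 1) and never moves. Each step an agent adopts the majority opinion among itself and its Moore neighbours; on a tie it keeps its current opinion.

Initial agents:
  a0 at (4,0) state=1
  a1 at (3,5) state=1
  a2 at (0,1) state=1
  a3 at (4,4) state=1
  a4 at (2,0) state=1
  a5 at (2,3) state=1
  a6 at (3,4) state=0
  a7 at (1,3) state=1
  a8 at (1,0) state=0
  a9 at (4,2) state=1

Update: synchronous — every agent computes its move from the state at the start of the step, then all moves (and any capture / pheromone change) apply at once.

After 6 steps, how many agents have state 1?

t=1: a0@(4,0):1 a1@(3,5):1 a2@(0,1):1 a3@(4,4):1 a4@(2,0):1 a5@(2,3):1 a6@(3,4):1 a7@(1,3):1 a8@(1,0):1 a9@(4,2):1
t=2: (unchanged — steady state)

10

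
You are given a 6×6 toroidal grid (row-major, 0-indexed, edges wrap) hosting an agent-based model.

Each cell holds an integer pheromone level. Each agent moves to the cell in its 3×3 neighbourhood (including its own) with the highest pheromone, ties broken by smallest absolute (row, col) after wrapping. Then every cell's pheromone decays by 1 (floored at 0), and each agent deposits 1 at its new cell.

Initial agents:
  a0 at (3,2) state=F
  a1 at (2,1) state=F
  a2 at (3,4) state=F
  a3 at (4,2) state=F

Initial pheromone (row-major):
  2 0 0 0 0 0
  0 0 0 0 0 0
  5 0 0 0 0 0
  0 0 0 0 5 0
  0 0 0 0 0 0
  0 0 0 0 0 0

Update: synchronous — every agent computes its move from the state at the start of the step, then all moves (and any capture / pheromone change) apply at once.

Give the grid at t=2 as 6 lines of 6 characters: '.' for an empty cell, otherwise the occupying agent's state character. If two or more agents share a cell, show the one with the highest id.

......
......
F.....
....F.
......
......

t=1: a0@(2,1) a1@(2,0) a2@(3,4) a3@(3,1) | pheromone: 1 0 0 0 0 0 / 0 0 0 0 0 0 / 5 1 0 0 0 0 / 0 1 0 0 5 0 / 0 0 0 0 0 0 / 0 0 0 0 0 0
t=2: a0@(2,0) a1@(2,0) a2@(3,4) a3@(2,0) | pheromone: 0 0 0 0 0 0 / 0 0 0 0 0 0 / 7 0 0 0 0 0 / 0 0 0 0 5 0 / 0 0 0 0 0 0 / 0 0 0 0 0 0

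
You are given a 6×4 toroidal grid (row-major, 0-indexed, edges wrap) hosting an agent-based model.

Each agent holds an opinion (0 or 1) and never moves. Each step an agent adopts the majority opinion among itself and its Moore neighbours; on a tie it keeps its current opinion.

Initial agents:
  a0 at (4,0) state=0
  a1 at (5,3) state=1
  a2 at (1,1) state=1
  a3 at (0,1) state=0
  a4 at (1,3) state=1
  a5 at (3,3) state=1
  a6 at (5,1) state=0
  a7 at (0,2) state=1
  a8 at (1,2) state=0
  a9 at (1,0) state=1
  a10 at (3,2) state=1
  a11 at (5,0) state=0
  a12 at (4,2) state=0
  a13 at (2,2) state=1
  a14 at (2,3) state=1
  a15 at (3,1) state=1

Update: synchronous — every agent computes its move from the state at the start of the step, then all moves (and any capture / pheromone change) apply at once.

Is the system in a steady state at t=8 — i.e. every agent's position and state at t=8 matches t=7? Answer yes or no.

t=1: a0@(4,0):0 a1@(5,3):0 a2@(1,1):1 a3@(0,1):0 a4@(1,3):1 a5@(3,3):1 a6@(5,1):0 a7@(0,2):1 a8@(1,2):1 a9@(1,0):1 a10@(3,2):1 a11@(5,0):0 a12@(4,2):1 a13@(2,2):1 a14@(2,3):1 a15@(3,1):1
t=2: a0@(4,0):0 a1@(5,3):0 a2@(1,1):1 a3@(0,1):1 a4@(1,3):1 a5@(3,3):1 a6@(5,1):0 a7@(0,2):1 a8@(1,2):1 a9@(1,0):1 a10@(3,2):1 a11@(5,0):0 a12@(4,2):1 a13@(2,2):1 a14@(2,3):1 a15@(3,1):1
t=3: (unchanged — steady state)

yes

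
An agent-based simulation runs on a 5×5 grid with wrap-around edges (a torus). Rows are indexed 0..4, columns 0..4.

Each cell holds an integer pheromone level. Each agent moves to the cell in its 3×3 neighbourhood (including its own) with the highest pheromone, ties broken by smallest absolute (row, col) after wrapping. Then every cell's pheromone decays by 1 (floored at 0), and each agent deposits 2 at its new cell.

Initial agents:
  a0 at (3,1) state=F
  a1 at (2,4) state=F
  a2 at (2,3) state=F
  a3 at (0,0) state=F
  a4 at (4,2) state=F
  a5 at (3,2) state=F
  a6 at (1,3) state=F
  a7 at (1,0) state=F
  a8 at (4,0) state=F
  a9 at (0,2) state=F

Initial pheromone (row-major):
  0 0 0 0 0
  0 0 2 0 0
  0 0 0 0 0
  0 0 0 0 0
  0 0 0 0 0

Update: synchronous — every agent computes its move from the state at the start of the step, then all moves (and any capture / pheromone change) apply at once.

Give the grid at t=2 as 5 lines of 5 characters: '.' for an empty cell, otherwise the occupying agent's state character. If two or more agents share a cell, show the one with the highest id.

F....
F.F..
.....
.....
.....

t=1: a0@(2,0) a1@(1,0) a2@(1,2) a3@(0,0) a4@(0,1) a5@(2,1) a6@(1,2) a7@(0,0) a8@(0,0) a9@(1,2) | pheromone: 6 2 0 0 0 / 2 0 7 0 0 / 2 2 0 0 0 / 0 0 0 0 0 / 0 0 0 0 0
t=2: a0@(1,0) a1@(0,0) a2@(1,2) a3@(0,0) a4@(1,2) a5@(1,2) a6@(1,2) a7@(0,0) a8@(0,0) a9@(1,2) | pheromone: 13 1 0 0 0 / 3 0 16 0 0 / 1 1 0 0 0 / 0 0 0 0 0 / 0 0 0 0 0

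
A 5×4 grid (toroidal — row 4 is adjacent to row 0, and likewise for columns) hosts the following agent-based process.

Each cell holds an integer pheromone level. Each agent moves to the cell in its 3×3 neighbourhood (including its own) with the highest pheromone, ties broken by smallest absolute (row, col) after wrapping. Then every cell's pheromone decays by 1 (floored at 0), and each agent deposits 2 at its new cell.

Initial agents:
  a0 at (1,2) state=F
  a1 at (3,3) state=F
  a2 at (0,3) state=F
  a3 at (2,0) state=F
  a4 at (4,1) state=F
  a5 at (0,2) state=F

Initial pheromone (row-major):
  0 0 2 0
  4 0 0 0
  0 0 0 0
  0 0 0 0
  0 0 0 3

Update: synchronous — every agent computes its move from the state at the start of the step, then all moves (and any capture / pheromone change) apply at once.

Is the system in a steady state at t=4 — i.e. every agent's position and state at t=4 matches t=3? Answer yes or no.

yes

t=1: a0@(0,2) a1@(4,3) a2@(1,0) a3@(1,0) a4@(0,2) a5@(4,3) | pheromone: 0 0 5 0 / 7 0 0 0 / 0 0 0 0 / 0 0 0 0 / 0 0 0 6
t=2: a0@(4,3) a1@(4,3) a2@(1,0) a3@(1,0) a4@(4,3) a5@(4,3) | pheromone: 0 0 4 0 / 10 0 0 0 / 0 0 0 0 / 0 0 0 0 / 0 0 0 13
t=3: a0@(4,3) a1@(4,3) a2@(1,0) a3@(1,0) a4@(4,3) a5@(4,3) | pheromone: 0 0 3 0 / 13 0 0 0 / 0 0 0 0 / 0 0 0 0 / 0 0 0 20
t=4: a0@(4,3) a1@(4,3) a2@(1,0) a3@(1,0) a4@(4,3) a5@(4,3) | pheromone: 0 0 2 0 / 16 0 0 0 / 0 0 0 0 / 0 0 0 0 / 0 0 0 27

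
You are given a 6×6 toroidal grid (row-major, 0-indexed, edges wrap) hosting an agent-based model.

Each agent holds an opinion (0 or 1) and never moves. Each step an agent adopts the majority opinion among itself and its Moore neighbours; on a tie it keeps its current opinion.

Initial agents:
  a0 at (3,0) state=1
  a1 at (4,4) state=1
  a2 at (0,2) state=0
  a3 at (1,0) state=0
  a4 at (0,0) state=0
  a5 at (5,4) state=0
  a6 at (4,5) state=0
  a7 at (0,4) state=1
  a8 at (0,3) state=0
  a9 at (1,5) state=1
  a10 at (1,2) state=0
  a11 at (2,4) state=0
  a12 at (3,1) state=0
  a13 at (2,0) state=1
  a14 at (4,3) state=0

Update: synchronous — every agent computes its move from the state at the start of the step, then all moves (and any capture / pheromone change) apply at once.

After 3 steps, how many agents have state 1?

5

t=1: a0@(3,0):1 a1@(4,4):0 a2@(0,2):0 a3@(1,0):0 a4@(0,0):0 a5@(5,4):0 a6@(4,5):0 a7@(0,4):1 a8@(0,3):0 a9@(1,5):1 a10@(1,2):0 a11@(2,4):0 a12@(3,1):1 a13@(2,0):1 a14@(4,3):0
t=2: (unchanged — steady state)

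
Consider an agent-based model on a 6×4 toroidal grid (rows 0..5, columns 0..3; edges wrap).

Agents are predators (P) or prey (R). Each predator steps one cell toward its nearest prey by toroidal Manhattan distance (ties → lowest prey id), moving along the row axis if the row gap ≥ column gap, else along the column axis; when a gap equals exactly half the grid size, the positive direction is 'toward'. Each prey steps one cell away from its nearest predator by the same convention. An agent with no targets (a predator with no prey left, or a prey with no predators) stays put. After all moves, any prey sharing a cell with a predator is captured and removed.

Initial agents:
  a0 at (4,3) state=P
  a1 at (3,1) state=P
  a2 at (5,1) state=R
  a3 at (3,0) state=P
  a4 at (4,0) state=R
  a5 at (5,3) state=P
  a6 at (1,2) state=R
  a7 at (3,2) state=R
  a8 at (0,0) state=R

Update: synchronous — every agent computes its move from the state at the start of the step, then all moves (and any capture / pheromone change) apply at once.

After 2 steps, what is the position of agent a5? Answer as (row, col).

(0, 0)

t=1: a0@(4,0):P a1@(3,2):P a2@(0,1):R a3@(4,0):P a4@(4,1):R a5@(5,0):P a6@(0,2):R a7@(3,3):R a8@(1,0):R
t=2: a0@(4,1):P a1@(3,3):P a2@(1,1):R a3@(4,1):P a4@(4,2):R a5@(0,0):P a6@(5,2):R a7@(3,0):R a8@(2,0):R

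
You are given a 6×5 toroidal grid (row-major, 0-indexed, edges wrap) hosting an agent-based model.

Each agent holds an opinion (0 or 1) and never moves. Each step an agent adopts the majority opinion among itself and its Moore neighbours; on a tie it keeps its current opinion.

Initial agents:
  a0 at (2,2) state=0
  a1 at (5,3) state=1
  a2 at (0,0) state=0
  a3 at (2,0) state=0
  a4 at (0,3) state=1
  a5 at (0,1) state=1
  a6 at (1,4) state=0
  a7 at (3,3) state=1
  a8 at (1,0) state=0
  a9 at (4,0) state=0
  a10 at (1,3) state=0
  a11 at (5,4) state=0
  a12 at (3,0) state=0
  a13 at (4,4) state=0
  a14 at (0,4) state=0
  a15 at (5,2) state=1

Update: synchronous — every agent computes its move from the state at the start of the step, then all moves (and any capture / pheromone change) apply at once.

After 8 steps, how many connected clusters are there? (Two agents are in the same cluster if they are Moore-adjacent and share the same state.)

2

t=1: a0@(2,2):0 a1@(5,3):1 a2@(0,0):0 a3@(2,0):0 a4@(0,3):0 a5@(0,1):1 a6@(1,4):0 a7@(3,3):0 a8@(1,0):0 a9@(4,0):0 a10@(1,3):0 a11@(5,4):0 a12@(3,0):0 a13@(4,4):0 a14@(0,4):0 a15@(5,2):1
t=2: a0@(2,2):0 a1@(5,3):0 a2@(0,0):0 a3@(2,0):0 a4@(0,3):0 a5@(0,1):1 a6@(1,4):0 a7@(3,3):0 a8@(1,0):0 a9@(4,0):0 a10@(1,3):0 a11@(5,4):0 a12@(3,0):0 a13@(4,4):0 a14@(0,4):0 a15@(5,2):1
t=3: (unchanged — steady state)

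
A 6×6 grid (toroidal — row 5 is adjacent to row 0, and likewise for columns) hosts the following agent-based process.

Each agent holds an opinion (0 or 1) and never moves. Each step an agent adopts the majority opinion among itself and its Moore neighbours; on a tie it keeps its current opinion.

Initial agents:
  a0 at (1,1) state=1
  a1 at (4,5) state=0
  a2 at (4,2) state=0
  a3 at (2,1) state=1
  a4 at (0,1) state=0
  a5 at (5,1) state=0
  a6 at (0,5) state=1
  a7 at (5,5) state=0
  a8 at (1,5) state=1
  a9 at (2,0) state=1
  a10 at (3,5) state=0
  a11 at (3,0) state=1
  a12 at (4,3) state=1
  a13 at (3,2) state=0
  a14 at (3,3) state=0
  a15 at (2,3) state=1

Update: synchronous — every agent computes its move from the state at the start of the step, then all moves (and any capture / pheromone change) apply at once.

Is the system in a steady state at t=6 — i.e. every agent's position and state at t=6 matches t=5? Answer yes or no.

t=1: a0@(1,1):1 a1@(4,5):0 a2@(4,2):0 a3@(2,1):1 a4@(0,1):0 a5@(5,1):0 a6@(0,5):1 a7@(5,5):0 a8@(1,5):1 a9@(2,0):1 a10@(3,5):0 a11@(3,0):1 a12@(4,3):0 a13@(3,2):0 a14@(3,3):0 a15@(2,3):0
t=2: (unchanged — steady state)

yes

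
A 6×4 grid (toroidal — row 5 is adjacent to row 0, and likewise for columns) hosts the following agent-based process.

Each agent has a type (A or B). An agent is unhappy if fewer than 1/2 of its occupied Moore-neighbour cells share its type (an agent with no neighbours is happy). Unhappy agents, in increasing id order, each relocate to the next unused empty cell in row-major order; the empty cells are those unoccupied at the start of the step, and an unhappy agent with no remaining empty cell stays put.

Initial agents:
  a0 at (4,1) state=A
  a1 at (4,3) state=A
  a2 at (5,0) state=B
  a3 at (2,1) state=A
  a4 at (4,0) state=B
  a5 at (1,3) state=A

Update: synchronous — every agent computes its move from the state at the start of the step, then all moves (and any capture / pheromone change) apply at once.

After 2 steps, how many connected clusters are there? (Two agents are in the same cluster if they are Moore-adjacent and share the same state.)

2

t=1: a0@(0,0):A a1@(0,1):A a2@(0,2):B a3@(2,1):A a4@(0,3):B a5@(1,3):A
t=2: a0@(0,0):A a1@(0,1):A a2@(1,0):B a3@(2,1):A a4@(1,1):B a5@(1,2):A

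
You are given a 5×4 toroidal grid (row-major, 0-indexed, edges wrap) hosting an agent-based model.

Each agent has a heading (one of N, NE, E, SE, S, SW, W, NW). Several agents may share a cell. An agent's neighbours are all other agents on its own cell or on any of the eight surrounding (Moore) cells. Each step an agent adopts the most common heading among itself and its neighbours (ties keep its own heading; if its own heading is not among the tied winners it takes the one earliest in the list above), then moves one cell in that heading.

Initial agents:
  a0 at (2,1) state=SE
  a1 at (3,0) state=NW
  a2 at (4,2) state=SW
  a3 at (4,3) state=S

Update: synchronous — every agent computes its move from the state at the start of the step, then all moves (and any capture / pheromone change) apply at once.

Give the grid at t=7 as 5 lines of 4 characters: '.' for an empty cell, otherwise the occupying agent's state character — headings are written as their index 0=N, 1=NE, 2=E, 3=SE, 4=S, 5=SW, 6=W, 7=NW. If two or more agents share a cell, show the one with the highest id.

....
.7.4
....
....
3...

t=1: a0@(3,2):SE a1@(2,3):NW a2@(0,1):SW a3@(0,3):S
t=2: a0@(4,3):SE a1@(1,2):NW a2@(1,0):SW a3@(1,3):S
t=3: a0@(0,0):SE a1@(0,1):NW a2@(2,3):SW a3@(2,3):S
t=4: a0@(1,1):SE a1@(4,0):NW a2@(3,2):SW a3@(3,3):S
t=5: a0@(2,2):SE a1@(3,3):NW a2@(4,1):SW a3@(4,3):S
t=6: a0@(3,3):SE a1@(2,2):NW a2@(0,0):SW a3@(0,3):S
t=7: a0@(4,0):SE a1@(1,1):NW a2@(1,3):SW a3@(1,3):S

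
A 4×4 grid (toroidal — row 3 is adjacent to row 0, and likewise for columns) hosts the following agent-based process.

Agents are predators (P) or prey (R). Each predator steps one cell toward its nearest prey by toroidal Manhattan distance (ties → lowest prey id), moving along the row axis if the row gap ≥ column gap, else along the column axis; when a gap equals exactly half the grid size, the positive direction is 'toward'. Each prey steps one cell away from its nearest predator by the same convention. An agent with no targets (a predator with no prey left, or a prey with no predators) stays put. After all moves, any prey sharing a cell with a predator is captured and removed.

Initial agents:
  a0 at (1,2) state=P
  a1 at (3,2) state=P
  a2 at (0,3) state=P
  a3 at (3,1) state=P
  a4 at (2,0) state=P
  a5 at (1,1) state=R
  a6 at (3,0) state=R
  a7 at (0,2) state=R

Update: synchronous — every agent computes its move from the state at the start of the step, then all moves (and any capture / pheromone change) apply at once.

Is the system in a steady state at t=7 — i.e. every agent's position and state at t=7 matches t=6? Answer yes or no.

yes

t=1: a0@(1,1):P a1@(0,2):P a2@(0,2):P a3@(3,0):P a4@(3,0):P a5@(1,0):R a6@(3,3):R a7@(3,2):R
t=2: a0@(1,0):P a1@(3,2):P a2@(3,2):P a3@(3,3):P a4@(3,3):P a5@(1,3):R a7@(2,2):R
t=3: a0@(1,3):P a1@(2,2):P a2@(2,2):P a3@(0,3):P a4@(0,3):P a5@(1,2):R a7@(1,2):R
t=4: a0@(1,2):P a1@(1,2):P a2@(1,2):P a3@(1,3):P a4@(1,3):P a5@(1,1):R a7@(1,1):R
t=5: a0@(1,1):P a1@(1,1):P a2@(1,1):P a3@(1,0):P a4@(1,0):P
t=6: (unchanged — steady state)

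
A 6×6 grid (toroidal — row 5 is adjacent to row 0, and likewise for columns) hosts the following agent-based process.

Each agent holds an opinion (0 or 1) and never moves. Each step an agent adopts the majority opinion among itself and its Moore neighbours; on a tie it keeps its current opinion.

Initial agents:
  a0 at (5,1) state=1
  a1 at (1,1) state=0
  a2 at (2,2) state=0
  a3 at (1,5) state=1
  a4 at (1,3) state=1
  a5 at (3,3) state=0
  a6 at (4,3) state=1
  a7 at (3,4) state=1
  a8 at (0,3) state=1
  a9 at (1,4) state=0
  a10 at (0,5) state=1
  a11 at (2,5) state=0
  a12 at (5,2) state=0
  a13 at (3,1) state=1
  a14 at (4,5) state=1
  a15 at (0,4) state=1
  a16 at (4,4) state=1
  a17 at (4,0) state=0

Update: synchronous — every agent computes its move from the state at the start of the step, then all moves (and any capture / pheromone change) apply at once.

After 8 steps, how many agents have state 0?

t=1: a0@(5,1):0 a1@(1,1):0 a2@(2,2):0 a3@(1,5):1 a4@(1,3):1 a5@(3,3):1 a6@(4,3):1 a7@(3,4):1 a8@(0,3):1 a9@(1,4):1 a10@(0,5):1 a11@(2,5):0 a12@(5,2):1 a13@(3,1):0 a14@(4,5):1 a15@(0,4):1 a16@(4,4):1 a17@(4,0):1
t=2: a0@(5,1):1 a1@(1,1):0 a2@(2,2):0 a3@(1,5):1 a4@(1,3):1 a5@(3,3):1 a6@(4,3):1 a7@(3,4):1 a8@(0,3):1 a9@(1,4):1 a10@(0,5):1 a11@(2,5):1 a12@(5,2):1 a13@(3,1):0 a14@(4,5):1 a15@(0,4):1 a16@(4,4):1 a17@(4,0):1
t=3: (unchanged — steady state)

3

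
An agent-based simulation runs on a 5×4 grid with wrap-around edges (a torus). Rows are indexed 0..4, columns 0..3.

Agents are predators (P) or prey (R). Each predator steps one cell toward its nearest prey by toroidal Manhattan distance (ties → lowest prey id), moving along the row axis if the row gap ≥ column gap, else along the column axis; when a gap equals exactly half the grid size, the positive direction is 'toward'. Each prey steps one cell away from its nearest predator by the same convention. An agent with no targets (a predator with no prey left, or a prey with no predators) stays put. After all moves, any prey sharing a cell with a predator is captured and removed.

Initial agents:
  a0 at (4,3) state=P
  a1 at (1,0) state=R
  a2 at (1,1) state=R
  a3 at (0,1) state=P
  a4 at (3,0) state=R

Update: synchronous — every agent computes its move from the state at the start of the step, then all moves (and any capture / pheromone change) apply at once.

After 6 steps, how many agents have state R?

t=1: a0@(3,3):P a1@(2,0):R a2@(2,1):R a3@(1,1):P a4@(2,0):R
t=2: a0@(2,3):P a1@(1,0):R a2@(3,1):R a3@(2,1):P a4@(1,0):R
t=3: a0@(1,3):P a1@(0,0):R a2@(4,1):R a3@(3,1):P a4@(0,0):R
t=4: a0@(0,3):P a1@(4,0):R a2@(0,1):R a3@(4,1):P a4@(4,0):R
t=5: a0@(4,3):P a2@(1,1):R a3@(4,0):P
t=6: a0@(0,3):P a2@(2,1):R a3@(0,0):P

1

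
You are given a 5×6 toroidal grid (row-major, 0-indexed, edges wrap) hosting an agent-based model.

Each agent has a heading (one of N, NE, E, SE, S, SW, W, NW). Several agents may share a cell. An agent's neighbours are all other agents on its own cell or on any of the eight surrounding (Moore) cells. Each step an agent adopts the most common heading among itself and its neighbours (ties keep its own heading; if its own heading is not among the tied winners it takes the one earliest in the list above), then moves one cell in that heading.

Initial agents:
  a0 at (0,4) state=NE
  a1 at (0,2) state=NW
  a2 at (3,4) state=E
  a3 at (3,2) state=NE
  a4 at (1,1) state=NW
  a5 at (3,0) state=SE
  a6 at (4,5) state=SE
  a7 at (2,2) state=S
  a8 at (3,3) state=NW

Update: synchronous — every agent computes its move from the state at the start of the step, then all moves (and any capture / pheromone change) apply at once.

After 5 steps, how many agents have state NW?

t=1: a0@(4,5):NE a1@(4,1):NW a2@(3,5):E a3@(2,3):NE a4@(0,0):NW a5@(4,1):SE a6@(0,0):SE a7@(1,1):NW a8@(2,2):NW
t=2: a0@(3,0):NE a1@(3,0):NW a2@(3,0):E a3@(1,4):NE a4@(4,5):NW a5@(0,2):SE a6@(4,5):NW a7@(0,0):NW a8@(1,1):NW
t=3: a0@(2,5):NW a1@(2,5):NW a2@(2,5):NW a3@(0,5):NE a4@(3,4):NW a5@(1,3):SE a6@(3,4):NW a7@(4,5):NW a8@(0,0):NW
t=4: a0@(1,4):NW a1@(1,4):NW a2@(1,4):NW a3@(4,4):NW a4@(2,3):NW a5@(2,4):SE a6@(2,3):NW a7@(3,4):NW a8@(4,5):NW
t=5: a0@(0,3):NW a1@(0,3):NW a2@(0,3):NW a3@(3,3):NW a4@(1,2):NW a5@(1,3):NW a6@(1,2):NW a7@(2,3):NW a8@(3,4):NW

9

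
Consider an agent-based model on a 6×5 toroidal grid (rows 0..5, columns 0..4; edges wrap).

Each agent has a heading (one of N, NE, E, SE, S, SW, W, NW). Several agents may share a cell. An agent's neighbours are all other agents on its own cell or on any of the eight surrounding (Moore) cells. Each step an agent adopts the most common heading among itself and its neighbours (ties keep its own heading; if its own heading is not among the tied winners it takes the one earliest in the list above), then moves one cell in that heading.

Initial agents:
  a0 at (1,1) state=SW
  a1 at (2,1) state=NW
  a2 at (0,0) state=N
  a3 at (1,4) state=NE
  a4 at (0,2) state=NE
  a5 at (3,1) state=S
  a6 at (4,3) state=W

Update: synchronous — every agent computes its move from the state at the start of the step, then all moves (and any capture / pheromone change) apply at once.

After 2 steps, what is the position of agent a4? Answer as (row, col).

(4, 4)

t=1: a0@(2,0):SW a1@(1,0):NW a2@(5,0):N a3@(0,0):NE a4@(5,3):NE a5@(4,1):S a6@(4,2):W
t=2: a0@(3,4):SW a1@(0,4):NW a2@(4,0):N a3@(5,1):NE a4@(4,4):NE a5@(5,1):S a6@(4,1):W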